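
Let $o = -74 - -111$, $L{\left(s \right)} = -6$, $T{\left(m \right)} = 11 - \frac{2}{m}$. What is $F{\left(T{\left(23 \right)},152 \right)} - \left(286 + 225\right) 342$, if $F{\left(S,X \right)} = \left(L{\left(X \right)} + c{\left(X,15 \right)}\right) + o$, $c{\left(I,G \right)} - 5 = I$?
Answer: $-174574$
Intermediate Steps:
$c{\left(I,G \right)} = 5 + I$
$T{\left(m \right)} = 11 - \frac{2}{m}$
$o = 37$ ($o = -74 + 111 = 37$)
$F{\left(S,X \right)} = 36 + X$ ($F{\left(S,X \right)} = \left(-6 + \left(5 + X\right)\right) + 37 = \left(-1 + X\right) + 37 = 36 + X$)
$F{\left(T{\left(23 \right)},152 \right)} - \left(286 + 225\right) 342 = \left(36 + 152\right) - \left(286 + 225\right) 342 = 188 - 511 \cdot 342 = 188 - 174762 = -174574$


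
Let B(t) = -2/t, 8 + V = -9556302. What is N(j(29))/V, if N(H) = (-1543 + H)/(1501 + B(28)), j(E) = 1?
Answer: 10794/100403371015 ≈ 1.0751e-7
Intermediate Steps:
V = -9556310 (V = -8 - 9556302 = -9556310)
N(H) = -21602/21013 + 14*H/21013 (N(H) = (-1543 + H)/(1501 - 2/28) = (-1543 + H)/(1501 - 2*1/28) = (-1543 + H)/(1501 - 1/14) = (-1543 + H)/(21013/14) = (-1543 + H)*(14/21013) = -21602/21013 + 14*H/21013)
N(j(29))/V = (-21602/21013 + (14/21013)*1)/(-9556310) = (-21602/21013 + 14/21013)*(-1/9556310) = -21588/21013*(-1/9556310) = 10794/100403371015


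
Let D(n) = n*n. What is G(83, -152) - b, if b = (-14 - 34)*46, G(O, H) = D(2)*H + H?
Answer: 1448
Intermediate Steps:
D(n) = n²
G(O, H) = 5*H (G(O, H) = 2²*H + H = 4*H + H = 5*H)
b = -2208 (b = -48*46 = -2208)
G(83, -152) - b = 5*(-152) - 1*(-2208) = -760 + 2208 = 1448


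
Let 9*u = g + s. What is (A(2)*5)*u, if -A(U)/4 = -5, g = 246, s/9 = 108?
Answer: 40600/3 ≈ 13533.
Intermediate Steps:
s = 972 (s = 9*108 = 972)
A(U) = 20 (A(U) = -4*(-5) = 20)
u = 406/3 (u = (246 + 972)/9 = (⅑)*1218 = 406/3 ≈ 135.33)
(A(2)*5)*u = (20*5)*(406/3) = 100*(406/3) = 40600/3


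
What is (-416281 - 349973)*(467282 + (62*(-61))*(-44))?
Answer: -485567497260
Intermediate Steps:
(-416281 - 349973)*(467282 + (62*(-61))*(-44)) = -766254*(467282 - 3782*(-44)) = -766254*(467282 + 166408) = -766254*633690 = -485567497260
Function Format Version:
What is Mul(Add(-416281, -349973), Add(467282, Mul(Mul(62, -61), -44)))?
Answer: -485567497260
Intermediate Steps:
Mul(Add(-416281, -349973), Add(467282, Mul(Mul(62, -61), -44))) = Mul(-766254, Add(467282, Mul(-3782, -44))) = Mul(-766254, Add(467282, 166408)) = Mul(-766254, 633690) = -485567497260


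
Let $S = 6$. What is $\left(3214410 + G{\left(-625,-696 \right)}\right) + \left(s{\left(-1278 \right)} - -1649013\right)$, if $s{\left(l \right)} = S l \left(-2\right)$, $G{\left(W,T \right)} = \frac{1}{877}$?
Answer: $\frac{4278671644}{877} \approx 4.8788 \cdot 10^{6}$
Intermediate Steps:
$G{\left(W,T \right)} = \frac{1}{877}$
$s{\left(l \right)} = - 12 l$ ($s{\left(l \right)} = 6 l \left(-2\right) = - 12 l$)
$\left(3214410 + G{\left(-625,-696 \right)}\right) + \left(s{\left(-1278 \right)} - -1649013\right) = \left(3214410 + \frac{1}{877}\right) - -1664349 = \frac{2819037571}{877} + \left(15336 + 1649013\right) = \frac{2819037571}{877} + 1664349 = \frac{4278671644}{877}$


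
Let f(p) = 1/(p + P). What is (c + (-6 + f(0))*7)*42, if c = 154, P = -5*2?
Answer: 23373/5 ≈ 4674.6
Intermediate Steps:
P = -10
f(p) = 1/(-10 + p) (f(p) = 1/(p - 10) = 1/(-10 + p))
(c + (-6 + f(0))*7)*42 = (154 + (-6 + 1/(-10 + 0))*7)*42 = (154 + (-6 + 1/(-10))*7)*42 = (154 + (-6 - 1/10)*7)*42 = (154 - 61/10*7)*42 = (154 - 427/10)*42 = (1113/10)*42 = 23373/5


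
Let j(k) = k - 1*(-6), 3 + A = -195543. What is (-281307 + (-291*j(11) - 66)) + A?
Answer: -481866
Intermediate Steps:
A = -195546 (A = -3 - 195543 = -195546)
j(k) = 6 + k (j(k) = k + 6 = 6 + k)
(-281307 + (-291*j(11) - 66)) + A = (-281307 + (-291*(6 + 11) - 66)) - 195546 = (-281307 + (-291*17 - 66)) - 195546 = (-281307 + (-4947 - 66)) - 195546 = (-281307 - 5013) - 195546 = -286320 - 195546 = -481866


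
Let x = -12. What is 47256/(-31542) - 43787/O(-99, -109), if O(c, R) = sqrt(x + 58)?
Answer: -7876/5257 - 43787*sqrt(46)/46 ≈ -6457.5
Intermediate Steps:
O(c, R) = sqrt(46) (O(c, R) = sqrt(-12 + 58) = sqrt(46))
47256/(-31542) - 43787/O(-99, -109) = 47256/(-31542) - 43787*sqrt(46)/46 = 47256*(-1/31542) - 43787*sqrt(46)/46 = -7876/5257 - 43787*sqrt(46)/46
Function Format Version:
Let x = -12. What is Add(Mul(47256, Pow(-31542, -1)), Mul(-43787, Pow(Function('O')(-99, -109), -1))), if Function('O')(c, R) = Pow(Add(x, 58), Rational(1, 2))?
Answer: Add(Rational(-7876, 5257), Mul(Rational(-43787, 46), Pow(46, Rational(1, 2)))) ≈ -6457.5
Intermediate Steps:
Function('O')(c, R) = Pow(46, Rational(1, 2)) (Function('O')(c, R) = Pow(Add(-12, 58), Rational(1, 2)) = Pow(46, Rational(1, 2)))
Add(Mul(47256, Pow(-31542, -1)), Mul(-43787, Pow(Function('O')(-99, -109), -1))) = Add(Mul(47256, Pow(-31542, -1)), Mul(-43787, Pow(Pow(46, Rational(1, 2)), -1))) = Add(Mul(47256, Rational(-1, 31542)), Mul(-43787, Mul(Rational(1, 46), Pow(46, Rational(1, 2))))) = Add(Rational(-7876, 5257), Mul(Rational(-43787, 46), Pow(46, Rational(1, 2))))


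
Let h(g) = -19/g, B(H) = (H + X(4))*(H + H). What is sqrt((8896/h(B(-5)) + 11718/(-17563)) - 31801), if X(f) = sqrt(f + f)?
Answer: sqrt(-125471048159067 + 21280395418880*sqrt(2))/47671 ≈ 204.86*I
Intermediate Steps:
X(f) = sqrt(2)*sqrt(f) (X(f) = sqrt(2*f) = sqrt(2)*sqrt(f))
B(H) = 2*H*(H + 2*sqrt(2)) (B(H) = (H + sqrt(2)*sqrt(4))*(H + H) = (H + sqrt(2)*2)*(2*H) = (H + 2*sqrt(2))*(2*H) = 2*H*(H + 2*sqrt(2)))
sqrt((8896/h(B(-5)) + 11718/(-17563)) - 31801) = sqrt((8896/((-19*(-1/(10*(-5 + 2*sqrt(2)))))) + 11718/(-17563)) - 31801) = sqrt((8896/((-19/(50 - 20*sqrt(2)))) + 11718*(-1/17563)) - 31801) = sqrt((8896*(-50/19 + 20*sqrt(2)/19) - 1674/2509) - 31801) = sqrt(((-444800/19 + 177920*sqrt(2)/19) - 1674/2509) - 31801) = sqrt((-1116035006/47671 + 177920*sqrt(2)/19) - 31801) = sqrt(-2632020477/47671 + 177920*sqrt(2)/19)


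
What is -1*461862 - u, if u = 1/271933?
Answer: -125595519247/271933 ≈ -4.6186e+5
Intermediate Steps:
u = 1/271933 ≈ 3.6774e-6
-1*461862 - u = -1*461862 - 1*1/271933 = -461862 - 1/271933 = -125595519247/271933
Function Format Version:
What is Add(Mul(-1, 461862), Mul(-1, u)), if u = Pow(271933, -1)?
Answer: Rational(-125595519247, 271933) ≈ -4.6186e+5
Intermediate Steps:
u = Rational(1, 271933) ≈ 3.6774e-6
Add(Mul(-1, 461862), Mul(-1, u)) = Add(Mul(-1, 461862), Mul(-1, Rational(1, 271933))) = Add(-461862, Rational(-1, 271933)) = Rational(-125595519247, 271933)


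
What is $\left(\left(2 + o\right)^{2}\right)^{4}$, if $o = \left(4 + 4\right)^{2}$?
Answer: $360040606269696$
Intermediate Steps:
$o = 64$ ($o = 8^{2} = 64$)
$\left(\left(2 + o\right)^{2}\right)^{4} = \left(\left(2 + 64\right)^{2}\right)^{4} = \left(66^{2}\right)^{4} = 4356^{4} = 360040606269696$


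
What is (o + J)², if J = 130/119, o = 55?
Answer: 44555625/14161 ≈ 3146.4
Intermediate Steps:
J = 130/119 (J = 130*(1/119) = 130/119 ≈ 1.0924)
(o + J)² = (55 + 130/119)² = (6675/119)² = 44555625/14161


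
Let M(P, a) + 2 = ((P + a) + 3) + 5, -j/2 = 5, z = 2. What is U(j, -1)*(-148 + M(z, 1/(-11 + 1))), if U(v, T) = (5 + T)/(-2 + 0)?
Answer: 1401/5 ≈ 280.20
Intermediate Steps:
j = -10 (j = -2*5 = -10)
U(v, T) = -5/2 - T/2 (U(v, T) = (5 + T)/(-2) = (5 + T)*(-½) = -5/2 - T/2)
M(P, a) = 6 + P + a (M(P, a) = -2 + (((P + a) + 3) + 5) = -2 + ((3 + P + a) + 5) = -2 + (8 + P + a) = 6 + P + a)
U(j, -1)*(-148 + M(z, 1/(-11 + 1))) = (-5/2 - ½*(-1))*(-148 + (6 + 2 + 1/(-11 + 1))) = (-5/2 + ½)*(-148 + (6 + 2 + 1/(-10))) = -2*(-148 + (6 + 2 - ⅒)) = -2*(-148 + 79/10) = -2*(-1401/10) = 1401/5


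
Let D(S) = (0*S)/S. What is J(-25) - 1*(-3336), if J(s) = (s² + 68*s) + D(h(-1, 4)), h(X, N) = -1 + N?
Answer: 2261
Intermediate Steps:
D(S) = 0 (D(S) = 0/S = 0)
J(s) = s² + 68*s (J(s) = (s² + 68*s) + 0 = s² + 68*s)
J(-25) - 1*(-3336) = -25*(68 - 25) - 1*(-3336) = -25*43 + 3336 = -1075 + 3336 = 2261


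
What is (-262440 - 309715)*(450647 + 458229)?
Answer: -520017947780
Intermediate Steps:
(-262440 - 309715)*(450647 + 458229) = -572155*908876 = -520017947780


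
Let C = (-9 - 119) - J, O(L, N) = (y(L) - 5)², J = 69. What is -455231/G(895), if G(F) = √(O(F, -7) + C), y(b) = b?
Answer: -65033*√791903/113129 ≈ -511.56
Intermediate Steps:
O(L, N) = (-5 + L)² (O(L, N) = (L - 5)² = (-5 + L)²)
C = -197 (C = (-9 - 119) - 1*69 = -128 - 69 = -197)
G(F) = √(-197 + (-5 + F)²) (G(F) = √((-5 + F)² - 197) = √(-197 + (-5 + F)²))
-455231/G(895) = -455231/√(-197 + (-5 + 895)²) = -455231/√(-197 + 890²) = -455231/√(-197 + 792100) = -455231*√791903/791903 = -65033*√791903/113129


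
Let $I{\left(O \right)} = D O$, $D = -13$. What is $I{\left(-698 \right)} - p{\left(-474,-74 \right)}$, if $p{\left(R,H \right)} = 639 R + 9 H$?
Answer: $312626$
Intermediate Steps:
$I{\left(O \right)} = - 13 O$
$p{\left(R,H \right)} = 9 H + 639 R$
$I{\left(-698 \right)} - p{\left(-474,-74 \right)} = \left(-13\right) \left(-698\right) - \left(9 \left(-74\right) + 639 \left(-474\right)\right) = 9074 - \left(-666 - 302886\right) = 9074 - -303552 = 9074 + 303552 = 312626$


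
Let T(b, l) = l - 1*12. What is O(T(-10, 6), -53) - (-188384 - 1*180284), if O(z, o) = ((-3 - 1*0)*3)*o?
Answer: 369145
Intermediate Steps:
T(b, l) = -12 + l (T(b, l) = l - 12 = -12 + l)
O(z, o) = -9*o (O(z, o) = ((-3 + 0)*3)*o = (-3*3)*o = -9*o)
O(T(-10, 6), -53) - (-188384 - 1*180284) = -9*(-53) - (-188384 - 1*180284) = 477 - (-188384 - 180284) = 477 - 1*(-368668) = 477 + 368668 = 369145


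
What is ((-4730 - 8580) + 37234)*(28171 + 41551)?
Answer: 1668029128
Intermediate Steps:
((-4730 - 8580) + 37234)*(28171 + 41551) = (-13310 + 37234)*69722 = 23924*69722 = 1668029128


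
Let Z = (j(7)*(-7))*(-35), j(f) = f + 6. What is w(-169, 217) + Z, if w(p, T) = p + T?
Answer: 3233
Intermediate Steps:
j(f) = 6 + f
w(p, T) = T + p
Z = 3185 (Z = ((6 + 7)*(-7))*(-35) = (13*(-7))*(-35) = -91*(-35) = 3185)
w(-169, 217) + Z = (217 - 169) + 3185 = 48 + 3185 = 3233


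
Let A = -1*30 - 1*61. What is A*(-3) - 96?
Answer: 177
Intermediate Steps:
A = -91 (A = -30 - 61 = -91)
A*(-3) - 96 = -91*(-3) - 96 = 273 - 96 = 177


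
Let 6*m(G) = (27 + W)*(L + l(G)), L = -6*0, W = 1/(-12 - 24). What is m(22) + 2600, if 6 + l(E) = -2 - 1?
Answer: 61429/24 ≈ 2559.5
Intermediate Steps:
l(E) = -9 (l(E) = -6 + (-2 - 1) = -6 - 3 = -9)
W = -1/36 (W = 1/(-36) = -1/36 ≈ -0.027778)
L = 0
m(G) = -971/24 (m(G) = ((27 - 1/36)*(0 - 9))/6 = ((971/36)*(-9))/6 = (⅙)*(-971/4) = -971/24)
m(22) + 2600 = -971/24 + 2600 = 61429/24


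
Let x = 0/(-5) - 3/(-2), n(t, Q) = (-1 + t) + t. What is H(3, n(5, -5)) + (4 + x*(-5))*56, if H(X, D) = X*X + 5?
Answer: -182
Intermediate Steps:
n(t, Q) = -1 + 2*t
x = 3/2 (x = 0*(-⅕) - 3*(-½) = 0 + 3/2 = 3/2 ≈ 1.5000)
H(X, D) = 5 + X² (H(X, D) = X² + 5 = 5 + X²)
H(3, n(5, -5)) + (4 + x*(-5))*56 = (5 + 3²) + (4 + (3/2)*(-5))*56 = (5 + 9) + (4 - 15/2)*56 = 14 - 7/2*56 = 14 - 196 = -182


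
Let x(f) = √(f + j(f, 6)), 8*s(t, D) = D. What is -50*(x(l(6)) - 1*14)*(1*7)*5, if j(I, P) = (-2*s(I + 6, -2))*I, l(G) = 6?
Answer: 19250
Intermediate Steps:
s(t, D) = D/8
j(I, P) = I/2 (j(I, P) = (-(-2)/4)*I = (-2*(-¼))*I = I/2)
x(f) = √6*√f/2 (x(f) = √(f + f/2) = √(3*f/2) = √6*√f/2)
-50*(x(l(6)) - 1*14)*(1*7)*5 = -50*(√6*√6/2 - 1*14)*(1*7)*5 = -50*(3 - 14)*7*5 = -(-550)*35 = -50*(-385) = 19250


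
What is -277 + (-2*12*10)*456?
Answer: -109717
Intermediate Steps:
-277 + (-2*12*10)*456 = -277 - 24*10*456 = -277 - 240*456 = -277 - 109440 = -109717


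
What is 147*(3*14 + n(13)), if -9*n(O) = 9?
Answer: 6027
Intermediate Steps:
n(O) = -1 (n(O) = -⅑*9 = -1)
147*(3*14 + n(13)) = 147*(3*14 - 1) = 147*(42 - 1) = 147*41 = 6027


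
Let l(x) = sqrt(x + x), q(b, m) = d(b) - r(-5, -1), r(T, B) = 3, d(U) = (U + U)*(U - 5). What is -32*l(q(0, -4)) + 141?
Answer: 141 - 32*I*sqrt(6) ≈ 141.0 - 78.384*I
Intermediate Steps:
d(U) = 2*U*(-5 + U) (d(U) = (2*U)*(-5 + U) = 2*U*(-5 + U))
q(b, m) = -3 + 2*b*(-5 + b) (q(b, m) = 2*b*(-5 + b) - 1*3 = 2*b*(-5 + b) - 3 = -3 + 2*b*(-5 + b))
l(x) = sqrt(2)*sqrt(x) (l(x) = sqrt(2*x) = sqrt(2)*sqrt(x))
-32*l(q(0, -4)) + 141 = -32*sqrt(2)*sqrt(-3 + 2*0*(-5 + 0)) + 141 = -32*sqrt(2)*sqrt(-3 + 2*0*(-5)) + 141 = -32*sqrt(2)*sqrt(-3 + 0) + 141 = -32*sqrt(2)*sqrt(-3) + 141 = -32*sqrt(2)*I*sqrt(3) + 141 = -32*I*sqrt(6) + 141 = 141 - 32*I*sqrt(6)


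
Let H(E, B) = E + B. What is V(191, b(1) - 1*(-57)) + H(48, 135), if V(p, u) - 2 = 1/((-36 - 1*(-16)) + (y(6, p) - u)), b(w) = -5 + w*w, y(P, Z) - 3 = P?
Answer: 11839/64 ≈ 184.98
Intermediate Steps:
y(P, Z) = 3 + P
H(E, B) = B + E
b(w) = -5 + w²
V(p, u) = 2 + 1/(-11 - u) (V(p, u) = 2 + 1/((-36 - 1*(-16)) + ((3 + 6) - u)) = 2 + 1/((-36 + 16) + (9 - u)) = 2 + 1/(-20 + (9 - u)) = 2 + 1/(-11 - u))
V(191, b(1) - 1*(-57)) + H(48, 135) = (21 + 2*((-5 + 1²) - 1*(-57)))/(11 + ((-5 + 1²) - 1*(-57))) + (135 + 48) = (21 + 2*((-5 + 1) + 57))/(11 + ((-5 + 1) + 57)) + 183 = (21 + 2*(-4 + 57))/(11 + (-4 + 57)) + 183 = (21 + 2*53)/(11 + 53) + 183 = (21 + 106)/64 + 183 = (1/64)*127 + 183 = 127/64 + 183 = 11839/64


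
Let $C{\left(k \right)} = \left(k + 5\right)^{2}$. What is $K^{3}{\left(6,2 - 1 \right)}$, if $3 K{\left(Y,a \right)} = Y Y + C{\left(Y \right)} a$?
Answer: $\frac{3869893}{27} \approx 1.4333 \cdot 10^{5}$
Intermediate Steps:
$C{\left(k \right)} = \left(5 + k\right)^{2}$
$K{\left(Y,a \right)} = \frac{Y^{2}}{3} + \frac{a \left(5 + Y\right)^{2}}{3}$ ($K{\left(Y,a \right)} = \frac{Y Y + \left(5 + Y\right)^{2} a}{3} = \frac{Y^{2} + a \left(5 + Y\right)^{2}}{3} = \frac{Y^{2}}{3} + \frac{a \left(5 + Y\right)^{2}}{3}$)
$K^{3}{\left(6,2 - 1 \right)} = \left(\frac{6^{2}}{3} + \frac{\left(2 - 1\right) \left(5 + 6\right)^{2}}{3}\right)^{3} = \left(\frac{1}{3} \cdot 36 + \frac{\left(2 - 1\right) 11^{2}}{3}\right)^{3} = \left(12 + \frac{1}{3} \cdot 1 \cdot 121\right)^{3} = \left(12 + \frac{121}{3}\right)^{3} = \left(\frac{157}{3}\right)^{3} = \frac{3869893}{27}$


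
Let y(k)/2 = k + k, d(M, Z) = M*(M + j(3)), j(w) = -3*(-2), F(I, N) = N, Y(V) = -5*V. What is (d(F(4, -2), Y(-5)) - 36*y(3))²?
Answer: 193600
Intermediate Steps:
j(w) = 6
d(M, Z) = M*(6 + M) (d(M, Z) = M*(M + 6) = M*(6 + M))
y(k) = 4*k (y(k) = 2*(k + k) = 2*(2*k) = 4*k)
(d(F(4, -2), Y(-5)) - 36*y(3))² = (-2*(6 - 2) - 144*3)² = (-2*4 - 36*12)² = (-8 - 432)² = (-440)² = 193600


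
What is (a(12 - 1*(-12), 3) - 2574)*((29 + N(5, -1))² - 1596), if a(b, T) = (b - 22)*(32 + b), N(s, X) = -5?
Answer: 2511240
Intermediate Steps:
a(b, T) = (-22 + b)*(32 + b)
(a(12 - 1*(-12), 3) - 2574)*((29 + N(5, -1))² - 1596) = ((-704 + (12 - 1*(-12))² + 10*(12 - 1*(-12))) - 2574)*((29 - 5)² - 1596) = ((-704 + (12 + 12)² + 10*(12 + 12)) - 2574)*(24² - 1596) = ((-704 + 24² + 10*24) - 2574)*(576 - 1596) = ((-704 + 576 + 240) - 2574)*(-1020) = (112 - 2574)*(-1020) = -2462*(-1020) = 2511240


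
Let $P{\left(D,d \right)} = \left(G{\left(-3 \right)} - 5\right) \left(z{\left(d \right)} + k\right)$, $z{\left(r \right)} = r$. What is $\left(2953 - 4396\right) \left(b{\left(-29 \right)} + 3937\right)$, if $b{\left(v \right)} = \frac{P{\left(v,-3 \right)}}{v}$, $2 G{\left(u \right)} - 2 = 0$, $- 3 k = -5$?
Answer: $- \frac{164743943}{29} \approx -5.6808 \cdot 10^{6}$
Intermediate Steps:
$k = \frac{5}{3}$ ($k = \left(- \frac{1}{3}\right) \left(-5\right) = \frac{5}{3} \approx 1.6667$)
$G{\left(u \right)} = 1$ ($G{\left(u \right)} = 1 + \frac{1}{2} \cdot 0 = 1 + 0 = 1$)
$P{\left(D,d \right)} = - \frac{20}{3} - 4 d$ ($P{\left(D,d \right)} = \left(1 - 5\right) \left(d + \frac{5}{3}\right) = - 4 \left(\frac{5}{3} + d\right) = - \frac{20}{3} - 4 d$)
$b{\left(v \right)} = \frac{16}{3 v}$ ($b{\left(v \right)} = \frac{- \frac{20}{3} - -12}{v} = \frac{- \frac{20}{3} + 12}{v} = \frac{16}{3 v}$)
$\left(2953 - 4396\right) \left(b{\left(-29 \right)} + 3937\right) = \left(2953 - 4396\right) \left(\frac{16}{3 \left(-29\right)} + 3937\right) = - 1443 \left(\frac{16}{3} \left(- \frac{1}{29}\right) + 3937\right) = - 1443 \left(- \frac{16}{87} + 3937\right) = \left(-1443\right) \frac{342503}{87} = - \frac{164743943}{29}$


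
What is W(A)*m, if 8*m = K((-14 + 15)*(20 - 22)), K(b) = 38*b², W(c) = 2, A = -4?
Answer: 38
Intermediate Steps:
m = 19 (m = (38*((-14 + 15)*(20 - 22))²)/8 = (38*(1*(-2))²)/8 = (38*(-2)²)/8 = (38*4)/8 = (⅛)*152 = 19)
W(A)*m = 2*19 = 38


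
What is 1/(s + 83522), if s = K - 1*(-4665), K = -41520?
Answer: 1/46667 ≈ 2.1428e-5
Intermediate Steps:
s = -36855 (s = -41520 - 1*(-4665) = -41520 + 4665 = -36855)
1/(s + 83522) = 1/(-36855 + 83522) = 1/46667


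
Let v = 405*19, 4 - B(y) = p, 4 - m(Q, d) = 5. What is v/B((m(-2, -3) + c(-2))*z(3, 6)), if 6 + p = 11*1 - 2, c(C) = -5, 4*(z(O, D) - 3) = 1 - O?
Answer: 7695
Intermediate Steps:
m(Q, d) = -1 (m(Q, d) = 4 - 1*5 = 4 - 5 = -1)
z(O, D) = 13/4 - O/4 (z(O, D) = 3 + (1 - O)/4 = 3 + (¼ - O/4) = 13/4 - O/4)
p = 3 (p = -6 + (11*1 - 2) = -6 + (11 - 2) = -6 + 9 = 3)
B(y) = 1 (B(y) = 4 - 1*3 = 4 - 3 = 1)
v = 7695
v/B((m(-2, -3) + c(-2))*z(3, 6)) = 7695/1 = 7695*1 = 7695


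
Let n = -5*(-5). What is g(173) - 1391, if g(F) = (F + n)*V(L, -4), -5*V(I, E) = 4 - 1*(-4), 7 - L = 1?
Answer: -8539/5 ≈ -1707.8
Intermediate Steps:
L = 6 (L = 7 - 1*1 = 7 - 1 = 6)
V(I, E) = -8/5 (V(I, E) = -(4 - 1*(-4))/5 = -(4 + 4)/5 = -⅕*8 = -8/5)
n = 25
g(F) = -40 - 8*F/5 (g(F) = (F + 25)*(-8/5) = (25 + F)*(-8/5) = -40 - 8*F/5)
g(173) - 1391 = (-40 - 8/5*173) - 1391 = (-40 - 1384/5) - 1391 = -1584/5 - 1391 = -8539/5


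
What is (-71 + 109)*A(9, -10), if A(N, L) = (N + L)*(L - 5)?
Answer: 570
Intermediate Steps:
A(N, L) = (-5 + L)*(L + N) (A(N, L) = (L + N)*(-5 + L) = (-5 + L)*(L + N))
(-71 + 109)*A(9, -10) = (-71 + 109)*((-10)² - 5*(-10) - 5*9 - 10*9) = 38*(100 + 50 - 45 - 90) = 38*15 = 570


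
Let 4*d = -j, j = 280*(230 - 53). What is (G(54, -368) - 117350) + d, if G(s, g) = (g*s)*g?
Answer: 7183156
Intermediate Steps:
G(s, g) = s*g²
j = 49560 (j = 280*177 = 49560)
d = -12390 (d = (-1*49560)/4 = (¼)*(-49560) = -12390)
(G(54, -368) - 117350) + d = (54*(-368)² - 117350) - 12390 = (54*135424 - 117350) - 12390 = (7312896 - 117350) - 12390 = 7195546 - 12390 = 7183156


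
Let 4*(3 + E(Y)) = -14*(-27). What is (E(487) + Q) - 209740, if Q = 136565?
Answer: -146167/2 ≈ -73084.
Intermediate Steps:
E(Y) = 183/2 (E(Y) = -3 + (-14*(-27))/4 = -3 + (-1*(-378))/4 = -3 + (¼)*378 = -3 + 189/2 = 183/2)
(E(487) + Q) - 209740 = (183/2 + 136565) - 209740 = 273313/2 - 209740 = -146167/2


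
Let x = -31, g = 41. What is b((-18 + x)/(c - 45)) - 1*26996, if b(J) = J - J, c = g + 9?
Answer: -26996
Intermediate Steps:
c = 50 (c = 41 + 9 = 50)
b(J) = 0
b((-18 + x)/(c - 45)) - 1*26996 = 0 - 1*26996 = 0 - 26996 = -26996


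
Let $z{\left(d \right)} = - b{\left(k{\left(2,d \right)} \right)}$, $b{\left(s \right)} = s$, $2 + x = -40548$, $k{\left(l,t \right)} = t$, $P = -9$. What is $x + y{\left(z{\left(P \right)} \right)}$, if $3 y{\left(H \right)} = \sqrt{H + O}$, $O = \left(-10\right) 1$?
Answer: $-40550 + \frac{i}{3} \approx -40550.0 + 0.33333 i$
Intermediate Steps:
$x = -40550$ ($x = -2 - 40548 = -40550$)
$O = -10$
$z{\left(d \right)} = - d$
$y{\left(H \right)} = \frac{\sqrt{-10 + H}}{3}$ ($y{\left(H \right)} = \frac{\sqrt{H - 10}}{3} = \frac{\sqrt{-10 + H}}{3}$)
$x + y{\left(z{\left(P \right)} \right)} = -40550 + \frac{\sqrt{-10 - -9}}{3} = -40550 + \frac{\sqrt{-10 + 9}}{3} = -40550 + \frac{\sqrt{-1}}{3} = -40550 + \frac{i}{3}$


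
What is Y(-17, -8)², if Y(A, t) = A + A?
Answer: 1156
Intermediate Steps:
Y(A, t) = 2*A
Y(-17, -8)² = (2*(-17))² = (-34)² = 1156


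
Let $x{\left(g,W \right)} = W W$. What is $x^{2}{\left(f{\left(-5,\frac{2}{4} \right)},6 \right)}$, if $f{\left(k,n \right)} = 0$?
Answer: $1296$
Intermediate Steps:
$x{\left(g,W \right)} = W^{2}$
$x^{2}{\left(f{\left(-5,\frac{2}{4} \right)},6 \right)} = \left(6^{2}\right)^{2} = 36^{2} = 1296$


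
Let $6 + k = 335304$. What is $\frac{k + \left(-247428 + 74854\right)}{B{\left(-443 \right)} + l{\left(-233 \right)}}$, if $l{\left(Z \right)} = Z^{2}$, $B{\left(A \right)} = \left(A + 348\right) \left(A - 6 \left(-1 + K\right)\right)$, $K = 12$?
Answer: $\frac{40681}{25661} \approx 1.5853$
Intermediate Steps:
$k = 335298$ ($k = -6 + 335304 = 335298$)
$B{\left(A \right)} = \left(-66 + A\right) \left(348 + A\right)$ ($B{\left(A \right)} = \left(A + 348\right) \left(A - 6 \left(-1 + 12\right)\right) = \left(348 + A\right) \left(A - 66\right) = \left(348 + A\right) \left(-66 + A\right) = \left(-66 + A\right) \left(348 + A\right)$)
$\frac{k + \left(-247428 + 74854\right)}{B{\left(-443 \right)} + l{\left(-233 \right)}} = \frac{335298 + \left(-247428 + 74854\right)}{\left(-22968 + \left(-443\right)^{2} + 282 \left(-443\right)\right) + \left(-233\right)^{2}} = \frac{335298 - 172574}{\left(-22968 + 196249 - 124926\right) + 54289} = \frac{162724}{48355 + 54289} = \frac{162724}{102644} = 162724 \cdot \frac{1}{102644} = \frac{40681}{25661}$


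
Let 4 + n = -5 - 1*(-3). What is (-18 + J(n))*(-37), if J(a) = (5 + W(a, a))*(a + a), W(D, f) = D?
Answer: 222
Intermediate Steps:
n = -6 (n = -4 + (-5 - 1*(-3)) = -4 + (-5 + 3) = -4 - 2 = -6)
J(a) = 2*a*(5 + a) (J(a) = (5 + a)*(a + a) = (5 + a)*(2*a) = 2*a*(5 + a))
(-18 + J(n))*(-37) = (-18 + 2*(-6)*(5 - 6))*(-37) = (-18 + 2*(-6)*(-1))*(-37) = (-18 + 12)*(-37) = -6*(-37) = 222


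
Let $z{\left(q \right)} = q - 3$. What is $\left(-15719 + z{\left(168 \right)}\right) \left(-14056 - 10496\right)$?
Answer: $381881808$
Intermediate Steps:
$z{\left(q \right)} = -3 + q$
$\left(-15719 + z{\left(168 \right)}\right) \left(-14056 - 10496\right) = \left(-15719 + \left(-3 + 168\right)\right) \left(-14056 - 10496\right) = \left(-15719 + 165\right) \left(-24552\right) = \left(-15554\right) \left(-24552\right) = 381881808$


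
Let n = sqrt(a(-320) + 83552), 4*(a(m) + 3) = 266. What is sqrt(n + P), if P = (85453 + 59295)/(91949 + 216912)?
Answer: sqrt(178828048112 + 190790234642*sqrt(334462))/617722 ≈ 17.019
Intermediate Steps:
a(m) = 127/2 (a(m) = -3 + (1/4)*266 = -3 + 133/2 = 127/2)
n = sqrt(334462)/2 (n = sqrt(127/2 + 83552) = sqrt(167231/2) = sqrt(334462)/2 ≈ 289.16)
P = 144748/308861 ≈ 0.46865
sqrt(n + P) = sqrt(sqrt(334462)/2 + 144748/308861) = sqrt(144748/308861 + sqrt(334462)/2)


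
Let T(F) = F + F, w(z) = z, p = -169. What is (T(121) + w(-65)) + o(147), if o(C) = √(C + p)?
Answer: 177 + I*√22 ≈ 177.0 + 4.6904*I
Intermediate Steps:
o(C) = √(-169 + C) (o(C) = √(C - 169) = √(-169 + C))
T(F) = 2*F
(T(121) + w(-65)) + o(147) = (2*121 - 65) + √(-169 + 147) = (242 - 65) + √(-22) = 177 + I*√22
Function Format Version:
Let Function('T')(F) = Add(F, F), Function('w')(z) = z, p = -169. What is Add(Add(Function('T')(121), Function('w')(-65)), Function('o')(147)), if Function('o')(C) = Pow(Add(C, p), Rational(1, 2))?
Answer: Add(177, Mul(I, Pow(22, Rational(1, 2)))) ≈ Add(177.00, Mul(4.6904, I))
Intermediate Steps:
Function('o')(C) = Pow(Add(-169, C), Rational(1, 2)) (Function('o')(C) = Pow(Add(C, -169), Rational(1, 2)) = Pow(Add(-169, C), Rational(1, 2)))
Function('T')(F) = Mul(2, F)
Add(Add(Function('T')(121), Function('w')(-65)), Function('o')(147)) = Add(Add(Mul(2, 121), -65), Pow(Add(-169, 147), Rational(1, 2))) = Add(Add(242, -65), Pow(-22, Rational(1, 2))) = Add(177, Mul(I, Pow(22, Rational(1, 2))))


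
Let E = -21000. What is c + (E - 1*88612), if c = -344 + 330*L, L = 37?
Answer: -97746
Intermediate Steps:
c = 11866 (c = -344 + 330*37 = -344 + 12210 = 11866)
c + (E - 1*88612) = 11866 + (-21000 - 1*88612) = 11866 + (-21000 - 88612) = 11866 - 109612 = -97746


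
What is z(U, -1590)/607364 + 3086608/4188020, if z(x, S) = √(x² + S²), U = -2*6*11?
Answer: 771652/1047005 + 3*√70709/303682 ≈ 0.73964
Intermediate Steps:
U = -132 (U = -12*11 = -132)
z(x, S) = √(S² + x²)
z(U, -1590)/607364 + 3086608/4188020 = √((-1590)² + (-132)²)/607364 + 3086608/4188020 = √(2528100 + 17424)*(1/607364) + 3086608*(1/4188020) = √2545524*(1/607364) + 771652/1047005 = (6*√70709)*(1/607364) + 771652/1047005 = 3*√70709/303682 + 771652/1047005 = 771652/1047005 + 3*√70709/303682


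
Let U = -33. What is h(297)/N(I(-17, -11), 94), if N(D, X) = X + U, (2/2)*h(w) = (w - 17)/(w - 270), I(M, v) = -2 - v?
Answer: 280/1647 ≈ 0.17001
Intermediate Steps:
h(w) = (-17 + w)/(-270 + w) (h(w) = (w - 17)/(w - 270) = (-17 + w)/(-270 + w))
N(D, X) = -33 + X (N(D, X) = X - 33 = -33 + X)
h(297)/N(I(-17, -11), 94) = ((-17 + 297)/(-270 + 297))/(-33 + 94) = (280/27)/61 = ((1/27)*280)*(1/61) = (280/27)*(1/61) = 280/1647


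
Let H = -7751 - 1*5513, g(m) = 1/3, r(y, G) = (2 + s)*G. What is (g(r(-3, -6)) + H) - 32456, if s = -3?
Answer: -137159/3 ≈ -45720.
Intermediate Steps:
r(y, G) = -G (r(y, G) = (2 - 3)*G = -G)
g(m) = 1/3
H = -13264 (H = -7751 - 5513 = -13264)
(g(r(-3, -6)) + H) - 32456 = (1/3 - 13264) - 32456 = -39791/3 - 32456 = -137159/3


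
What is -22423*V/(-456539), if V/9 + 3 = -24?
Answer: -5448789/456539 ≈ -11.935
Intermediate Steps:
V = -243 (V = -27 + 9*(-24) = -27 - 216 = -243)
-22423*V/(-456539) = -22423*(-243)/(-456539) = 5448789*(-1/456539) = -5448789/456539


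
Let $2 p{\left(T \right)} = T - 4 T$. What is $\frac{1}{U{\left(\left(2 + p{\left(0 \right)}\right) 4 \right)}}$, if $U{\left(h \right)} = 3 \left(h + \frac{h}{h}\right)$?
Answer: $\frac{1}{27} \approx 0.037037$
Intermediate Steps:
$p{\left(T \right)} = - \frac{3 T}{2}$ ($p{\left(T \right)} = \frac{T - 4 T}{2} = \frac{\left(-3\right) T}{2} = - \frac{3 T}{2}$)
$U{\left(h \right)} = 3 + 3 h$ ($U{\left(h \right)} = 3 \left(h + 1\right) = 3 \left(1 + h\right) = 3 + 3 h$)
$\frac{1}{U{\left(\left(2 + p{\left(0 \right)}\right) 4 \right)}} = \frac{1}{3 + 3 \left(2 - 0\right) 4} = \frac{1}{3 + 3 \left(2 + 0\right) 4} = \frac{1}{3 + 3 \cdot 2 \cdot 4} = \frac{1}{3 + 3 \cdot 8} = \frac{1}{3 + 24} = \frac{1}{27}$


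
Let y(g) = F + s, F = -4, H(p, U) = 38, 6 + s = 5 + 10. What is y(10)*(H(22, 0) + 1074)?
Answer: 5560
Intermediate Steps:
s = 9 (s = -6 + (5 + 10) = -6 + 15 = 9)
y(g) = 5 (y(g) = -4 + 9 = 5)
y(10)*(H(22, 0) + 1074) = 5*(38 + 1074) = 5*1112 = 5560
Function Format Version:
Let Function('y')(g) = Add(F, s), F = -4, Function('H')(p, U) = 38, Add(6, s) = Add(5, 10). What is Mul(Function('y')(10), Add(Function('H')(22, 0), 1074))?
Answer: 5560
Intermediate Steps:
s = 9 (s = Add(-6, Add(5, 10)) = Add(-6, 15) = 9)
Function('y')(g) = 5 (Function('y')(g) = Add(-4, 9) = 5)
Mul(Function('y')(10), Add(Function('H')(22, 0), 1074)) = Mul(5, Add(38, 1074)) = Mul(5, 1112) = 5560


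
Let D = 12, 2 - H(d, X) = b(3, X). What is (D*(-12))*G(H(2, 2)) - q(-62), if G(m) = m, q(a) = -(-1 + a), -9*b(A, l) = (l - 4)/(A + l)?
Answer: -1723/5 ≈ -344.60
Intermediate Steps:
b(A, l) = -(-4 + l)/(9*(A + l)) (b(A, l) = -(l - 4)/(9*(A + l)) = -(-4 + l)/(9*(A + l)))
H(d, X) = 2 - (4 - X)/(9*(3 + X))
q(a) = 1 - a
(D*(-12))*G(H(2, 2)) - q(-62) = (12*(-12))*((50 + 19*2)/(9*(3 + 2))) - (1 - 1*(-62)) = -16*(50 + 38)/5 - (1 + 62) = -16*88/5 - 1*63 = -144*88/45 - 63 = -1408/5 - 63 = -1723/5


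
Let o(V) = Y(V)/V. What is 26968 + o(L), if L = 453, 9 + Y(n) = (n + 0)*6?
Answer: 4073071/151 ≈ 26974.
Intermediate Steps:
Y(n) = -9 + 6*n (Y(n) = -9 + (n + 0)*6 = -9 + n*6 = -9 + 6*n)
o(V) = (-9 + 6*V)/V
26968 + o(L) = 26968 + (6 - 9/453) = 26968 + (6 - 9*1/453) = 26968 + (6 - 3/151) = 26968 + 903/151 = 4073071/151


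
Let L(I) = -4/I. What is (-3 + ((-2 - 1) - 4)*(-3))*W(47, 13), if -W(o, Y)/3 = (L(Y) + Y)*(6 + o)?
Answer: -472230/13 ≈ -36325.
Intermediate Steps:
W(o, Y) = -3*(6 + o)*(Y - 4/Y) (W(o, Y) = -3*(-4/Y + Y)*(6 + o) = -3*(Y - 4/Y)*(6 + o) = -3*(6 + o)*(Y - 4/Y))
(-3 + ((-2 - 1) - 4)*(-3))*W(47, 13) = (-3 + ((-2 - 1) - 4)*(-3))*(3*(24 + 4*47 - 1*13**2*(6 + 47))/13) = (-3 + (-3 - 4)*(-3))*(3*(1/13)*(24 + 188 - 1*169*53)) = (-3 - 7*(-3))*(3*(1/13)*(24 + 188 - 8957)) = (-3 + 21)*(3*(1/13)*(-8745)) = 18*(-26235/13) = -472230/13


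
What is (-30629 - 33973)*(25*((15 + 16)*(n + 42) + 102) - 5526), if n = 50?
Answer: -4413867048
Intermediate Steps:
(-30629 - 33973)*(25*((15 + 16)*(n + 42) + 102) - 5526) = (-30629 - 33973)*(25*((15 + 16)*(50 + 42) + 102) - 5526) = -64602*(25*(31*92 + 102) - 5526) = -64602*(25*(2852 + 102) - 5526) = -64602*(25*2954 - 5526) = -64602*(73850 - 5526) = -64602*68324 = -4413867048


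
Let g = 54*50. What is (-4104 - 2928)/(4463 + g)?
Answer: -7032/7163 ≈ -0.98171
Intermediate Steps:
g = 2700
(-4104 - 2928)/(4463 + g) = (-4104 - 2928)/(4463 + 2700) = -7032/7163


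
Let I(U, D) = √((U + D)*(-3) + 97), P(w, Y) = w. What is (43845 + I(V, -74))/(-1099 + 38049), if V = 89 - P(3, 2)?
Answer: 8769/7390 + √61/36950 ≈ 1.1868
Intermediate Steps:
V = 86 (V = 89 - 1*3 = 89 - 3 = 86)
I(U, D) = √(97 - 3*D - 3*U) (I(U, D) = √((D + U)*(-3) + 97) = √((-3*D - 3*U) + 97) = √(97 - 3*D - 3*U))
(43845 + I(V, -74))/(-1099 + 38049) = (43845 + √(97 - 3*(-74) - 3*86))/(-1099 + 38049) = (43845 + √(97 + 222 - 258))/36950 = (43845 + √61)*(1/36950) = 8769/7390 + √61/36950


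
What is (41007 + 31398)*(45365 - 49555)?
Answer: -303376950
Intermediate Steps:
(41007 + 31398)*(45365 - 49555) = 72405*(-4190) = -303376950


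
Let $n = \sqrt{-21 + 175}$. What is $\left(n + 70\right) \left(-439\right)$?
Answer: $-30730 - 439 \sqrt{154} \approx -36178.0$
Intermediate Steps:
$n = \sqrt{154} \approx 12.41$
$\left(n + 70\right) \left(-439\right) = \left(\sqrt{154} + 70\right) \left(-439\right) = \left(70 + \sqrt{154}\right) \left(-439\right) = -30730 - 439 \sqrt{154}$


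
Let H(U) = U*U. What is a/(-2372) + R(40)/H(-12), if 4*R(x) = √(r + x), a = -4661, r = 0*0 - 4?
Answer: 112457/56928 ≈ 1.9754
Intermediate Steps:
r = -4 (r = 0 - 4 = -4)
H(U) = U²
R(x) = √(-4 + x)/4
a/(-2372) + R(40)/H(-12) = -4661/(-2372) + (√(-4 + 40)/4)/((-12)²) = -4661*(-1/2372) + (√36/4)/144 = 4661/2372 + ((¼)*6)*(1/144) = 4661/2372 + (3/2)*(1/144) = 4661/2372 + 1/96 = 112457/56928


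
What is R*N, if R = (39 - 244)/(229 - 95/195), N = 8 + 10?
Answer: -71955/4456 ≈ -16.148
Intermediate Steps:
N = 18
R = -7995/8912 (R = -205/(229 - 95*1/195) = -205/(229 - 19/39) = -205/8912/39 = -205*39/8912 = -7995/8912 ≈ -0.89711)
R*N = -7995/8912*18 = -71955/4456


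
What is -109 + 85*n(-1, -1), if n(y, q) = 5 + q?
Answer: 231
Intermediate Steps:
-109 + 85*n(-1, -1) = -109 + 85*(5 - 1) = -109 + 85*4 = -109 + 340 = 231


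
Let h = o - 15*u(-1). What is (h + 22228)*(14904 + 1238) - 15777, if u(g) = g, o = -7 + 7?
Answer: 359030729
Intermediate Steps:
o = 0
h = 15 (h = 0 - 15*(-1) = 0 + 15 = 15)
(h + 22228)*(14904 + 1238) - 15777 = (15 + 22228)*(14904 + 1238) - 15777 = 22243*16142 - 15777 = 359046506 - 15777 = 359030729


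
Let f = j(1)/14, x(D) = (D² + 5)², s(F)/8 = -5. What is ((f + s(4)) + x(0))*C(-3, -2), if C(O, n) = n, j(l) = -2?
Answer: 212/7 ≈ 30.286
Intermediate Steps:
s(F) = -40 (s(F) = 8*(-5) = -40)
x(D) = (5 + D²)²
f = -⅐ (f = -2/14 = -2*1/14 = -⅐ ≈ -0.14286)
((f + s(4)) + x(0))*C(-3, -2) = ((-⅐ - 40) + (5 + 0²)²)*(-2) = (-281/7 + (5 + 0)²)*(-2) = (-281/7 + 5²)*(-2) = (-281/7 + 25)*(-2) = -106/7*(-2) = 212/7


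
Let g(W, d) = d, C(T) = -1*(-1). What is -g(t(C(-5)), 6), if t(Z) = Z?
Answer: -6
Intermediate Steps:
C(T) = 1
-g(t(C(-5)), 6) = -1*6 = -6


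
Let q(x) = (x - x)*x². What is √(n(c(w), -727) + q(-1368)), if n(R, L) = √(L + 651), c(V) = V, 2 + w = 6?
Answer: 19^(¼)*(1 + I) ≈ 2.0878 + 2.0878*I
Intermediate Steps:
w = 4 (w = -2 + 6 = 4)
n(R, L) = √(651 + L)
q(x) = 0 (q(x) = 0*x² = 0)
√(n(c(w), -727) + q(-1368)) = √(√(651 - 727) + 0) = √(√(-76) + 0) = √(2*I*√19 + 0) = √(2*I*√19) = √2*19^(¼)*√I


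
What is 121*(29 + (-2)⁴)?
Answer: 5445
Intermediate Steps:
121*(29 + (-2)⁴) = 121*(29 + 16) = 121*45 = 5445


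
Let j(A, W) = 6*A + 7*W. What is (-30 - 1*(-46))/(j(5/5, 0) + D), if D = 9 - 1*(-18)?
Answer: 16/33 ≈ 0.48485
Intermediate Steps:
D = 27 (D = 9 + 18 = 27)
(-30 - 1*(-46))/(j(5/5, 0) + D) = (-30 - 1*(-46))/((6*(5/5) + 7*0) + 27) = (-30 + 46)/((6*(5*(1/5)) + 0) + 27) = 16/((6*1 + 0) + 27) = 16/((6 + 0) + 27) = 16/(6 + 27) = 16/33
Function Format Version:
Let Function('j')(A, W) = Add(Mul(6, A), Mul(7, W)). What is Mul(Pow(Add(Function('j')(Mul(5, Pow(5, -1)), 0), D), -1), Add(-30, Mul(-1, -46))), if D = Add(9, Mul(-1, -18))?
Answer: Rational(16, 33) ≈ 0.48485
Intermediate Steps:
D = 27 (D = Add(9, 18) = 27)
Mul(Pow(Add(Function('j')(Mul(5, Pow(5, -1)), 0), D), -1), Add(-30, Mul(-1, -46))) = Mul(Pow(Add(Add(Mul(6, Mul(5, Pow(5, -1))), Mul(7, 0)), 27), -1), Add(-30, Mul(-1, -46))) = Mul(Pow(Add(Add(Mul(6, Mul(5, Rational(1, 5))), 0), 27), -1), Add(-30, 46)) = Mul(Pow(Add(Add(Mul(6, 1), 0), 27), -1), 16) = Mul(Pow(Add(Add(6, 0), 27), -1), 16) = Mul(Pow(Add(6, 27), -1), 16) = Mul(Pow(33, -1), 16) = Mul(Rational(1, 33), 16) = Rational(16, 33)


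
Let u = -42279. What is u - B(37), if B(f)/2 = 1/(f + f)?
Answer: -1564324/37 ≈ -42279.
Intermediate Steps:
B(f) = 1/f (B(f) = 2/(f + f) = 2/((2*f)) = 2*(1/(2*f)) = 1/f)
u - B(37) = -42279 - 1/37 = -1564324/37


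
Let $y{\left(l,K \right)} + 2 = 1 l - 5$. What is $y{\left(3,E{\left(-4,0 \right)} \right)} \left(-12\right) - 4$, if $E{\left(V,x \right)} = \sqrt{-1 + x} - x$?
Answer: $44$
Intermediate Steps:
$y{\left(l,K \right)} = -7 + l$ ($y{\left(l,K \right)} = -2 + \left(1 l - 5\right) = -2 + \left(l - 5\right) = -2 + \left(-5 + l\right) = -7 + l$)
$y{\left(3,E{\left(-4,0 \right)} \right)} \left(-12\right) - 4 = \left(-7 + 3\right) \left(-12\right) - 4 = \left(-4\right) \left(-12\right) - 4 = 48 - 4 = 44$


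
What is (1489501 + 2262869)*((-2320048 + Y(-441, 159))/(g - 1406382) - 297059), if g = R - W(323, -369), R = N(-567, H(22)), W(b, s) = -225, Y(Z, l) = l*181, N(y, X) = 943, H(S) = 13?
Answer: -783174355490988045/702607 ≈ -1.1147e+12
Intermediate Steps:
Y(Z, l) = 181*l
R = 943
g = 1168 (g = 943 - 1*(-225) = 943 + 225 = 1168)
(1489501 + 2262869)*((-2320048 + Y(-441, 159))/(g - 1406382) - 297059) = (1489501 + 2262869)*((-2320048 + 181*159)/(1168 - 1406382) - 297059) = 3752370*((-2320048 + 28779)/(-1405214) - 297059) = 3752370*(-2291269*(-1/1405214) - 297059) = 3752370*(2291269/1405214 - 297059) = 3752370*(-417429174357/1405214) = -783174355490988045/702607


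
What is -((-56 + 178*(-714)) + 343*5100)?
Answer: -1622152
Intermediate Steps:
-((-56 + 178*(-714)) + 343*5100) = -((-56 - 127092) + 1749300) = -(-127148 + 1749300) = -1*1622152 = -1622152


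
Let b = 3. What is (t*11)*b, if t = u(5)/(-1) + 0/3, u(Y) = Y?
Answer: -165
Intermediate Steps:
t = -5 (t = 5/(-1) + 0/3 = 5*(-1) + 0*(1/3) = -5 + 0 = -5)
(t*11)*b = -5*11*3 = -55*3 = -165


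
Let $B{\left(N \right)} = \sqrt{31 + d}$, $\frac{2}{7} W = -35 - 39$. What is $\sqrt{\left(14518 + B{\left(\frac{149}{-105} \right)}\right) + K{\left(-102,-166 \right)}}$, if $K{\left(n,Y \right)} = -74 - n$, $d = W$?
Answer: $\sqrt{14546 + 2 i \sqrt{57}} \approx 120.61 + 0.0626 i$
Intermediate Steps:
$W = -259$ ($W = \frac{7 \left(-35 - 39\right)}{2} = \frac{7}{2} \left(-74\right) = -259$)
$d = -259$
$B{\left(N \right)} = 2 i \sqrt{57}$ ($B{\left(N \right)} = \sqrt{31 - 259} = \sqrt{-228} = 2 i \sqrt{57}$)
$\sqrt{\left(14518 + B{\left(\frac{149}{-105} \right)}\right) + K{\left(-102,-166 \right)}} = \sqrt{\left(14518 + 2 i \sqrt{57}\right) - -28} = \sqrt{\left(14518 + 2 i \sqrt{57}\right) + \left(-74 + 102\right)} = \sqrt{\left(14518 + 2 i \sqrt{57}\right) + 28} = \sqrt{14546 + 2 i \sqrt{57}}$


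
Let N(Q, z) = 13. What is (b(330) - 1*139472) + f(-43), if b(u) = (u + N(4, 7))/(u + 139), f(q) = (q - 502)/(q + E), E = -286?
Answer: -3074328660/22043 ≈ -1.3947e+5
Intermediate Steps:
f(q) = (-502 + q)/(-286 + q) (f(q) = (q - 502)/(q - 286) = (-502 + q)/(-286 + q))
b(u) = (13 + u)/(139 + u) (b(u) = (u + 13)/(u + 139) = (13 + u)/(139 + u))
(b(330) - 1*139472) + f(-43) = ((13 + 330)/(139 + 330) - 1*139472) + (-502 - 43)/(-286 - 43) = (343/469 - 139472) - 545/(-329) = ((1/469)*343 - 139472) - 1/329*(-545) = (49/67 - 139472) + 545/329 = -9344575/67 + 545/329 = -3074328660/22043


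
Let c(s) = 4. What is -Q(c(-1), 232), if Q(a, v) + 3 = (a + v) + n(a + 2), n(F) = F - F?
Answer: -233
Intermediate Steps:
n(F) = 0
Q(a, v) = -3 + a + v (Q(a, v) = -3 + ((a + v) + 0) = -3 + (a + v) = -3 + a + v)
-Q(c(-1), 232) = -(-3 + 4 + 232) = -1*233 = -233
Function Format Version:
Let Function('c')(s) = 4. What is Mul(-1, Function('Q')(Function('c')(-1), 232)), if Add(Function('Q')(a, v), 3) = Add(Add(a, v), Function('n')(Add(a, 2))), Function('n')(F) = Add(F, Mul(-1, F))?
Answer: -233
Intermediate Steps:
Function('n')(F) = 0
Function('Q')(a, v) = Add(-3, a, v) (Function('Q')(a, v) = Add(-3, Add(Add(a, v), 0)) = Add(-3, Add(a, v)) = Add(-3, a, v))
Mul(-1, Function('Q')(Function('c')(-1), 232)) = Mul(-1, Add(-3, 4, 232)) = Mul(-1, 233) = -233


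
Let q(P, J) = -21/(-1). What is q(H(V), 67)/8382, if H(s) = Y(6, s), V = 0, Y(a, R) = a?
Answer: 7/2794 ≈ 0.0025054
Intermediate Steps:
H(s) = 6
q(P, J) = 21 (q(P, J) = -21*(-1) = 21)
q(H(V), 67)/8382 = 21/8382 = 21*(1/8382) = 7/2794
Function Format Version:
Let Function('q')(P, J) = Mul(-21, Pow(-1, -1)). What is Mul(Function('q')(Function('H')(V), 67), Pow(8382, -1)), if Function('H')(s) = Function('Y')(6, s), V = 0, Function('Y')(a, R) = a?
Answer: Rational(7, 2794) ≈ 0.0025054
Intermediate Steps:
Function('H')(s) = 6
Function('q')(P, J) = 21 (Function('q')(P, J) = Mul(-21, -1) = 21)
Mul(Function('q')(Function('H')(V), 67), Pow(8382, -1)) = Mul(21, Pow(8382, -1)) = Mul(21, Rational(1, 8382)) = Rational(7, 2794)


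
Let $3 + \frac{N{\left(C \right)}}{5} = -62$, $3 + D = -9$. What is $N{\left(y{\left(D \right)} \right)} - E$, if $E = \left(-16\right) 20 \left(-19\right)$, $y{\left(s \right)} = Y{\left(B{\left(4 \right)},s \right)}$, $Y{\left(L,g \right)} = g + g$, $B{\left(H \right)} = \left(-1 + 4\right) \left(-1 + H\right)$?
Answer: $-6405$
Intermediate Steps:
$D = -12$ ($D = -3 - 9 = -12$)
$B{\left(H \right)} = -3 + 3 H$ ($B{\left(H \right)} = 3 \left(-1 + H\right) = -3 + 3 H$)
$Y{\left(L,g \right)} = 2 g$
$y{\left(s \right)} = 2 s$
$N{\left(C \right)} = -325$ ($N{\left(C \right)} = -15 + 5 \left(-62\right) = -15 - 310 = -325$)
$E = 6080$ ($E = \left(-320\right) \left(-19\right) = 6080$)
$N{\left(y{\left(D \right)} \right)} - E = -325 - 6080 = -6405$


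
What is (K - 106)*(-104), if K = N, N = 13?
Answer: 9672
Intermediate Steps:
K = 13
(K - 106)*(-104) = (13 - 106)*(-104) = -93*(-104) = 9672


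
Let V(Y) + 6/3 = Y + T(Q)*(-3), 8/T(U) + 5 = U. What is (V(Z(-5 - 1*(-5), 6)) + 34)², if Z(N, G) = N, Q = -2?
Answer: 61504/49 ≈ 1255.2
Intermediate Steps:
T(U) = 8/(-5 + U)
V(Y) = 10/7 + Y (V(Y) = -2 + (Y + (8/(-5 - 2))*(-3)) = -2 + (Y + (8/(-7))*(-3)) = -2 + (Y + (8*(-⅐))*(-3)) = -2 + (Y - 8/7*(-3)) = -2 + (Y + 24/7) = -2 + (24/7 + Y) = 10/7 + Y)
(V(Z(-5 - 1*(-5), 6)) + 34)² = ((10/7 + (-5 - 1*(-5))) + 34)² = ((10/7 + (-5 + 5)) + 34)² = ((10/7 + 0) + 34)² = (10/7 + 34)² = (248/7)² = 61504/49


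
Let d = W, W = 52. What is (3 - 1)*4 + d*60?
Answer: 3128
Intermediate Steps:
d = 52
(3 - 1)*4 + d*60 = (3 - 1)*4 + 52*60 = 2*4 + 3120 = 8 + 3120 = 3128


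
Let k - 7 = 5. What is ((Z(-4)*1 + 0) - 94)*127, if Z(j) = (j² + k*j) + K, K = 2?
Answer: -15748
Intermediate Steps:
k = 12 (k = 7 + 5 = 12)
Z(j) = 2 + j² + 12*j (Z(j) = (j² + 12*j) + 2 = 2 + j² + 12*j)
((Z(-4)*1 + 0) - 94)*127 = (((2 + (-4)² + 12*(-4))*1 + 0) - 94)*127 = (((2 + 16 - 48)*1 + 0) - 94)*127 = ((-30*1 + 0) - 94)*127 = ((-30 + 0) - 94)*127 = (-30 - 94)*127 = -124*127 = -15748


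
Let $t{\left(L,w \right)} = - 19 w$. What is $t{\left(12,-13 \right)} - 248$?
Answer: $-1$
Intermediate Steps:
$t{\left(12,-13 \right)} - 248 = \left(-19\right) \left(-13\right) - 248 = 247 - 248 = -1$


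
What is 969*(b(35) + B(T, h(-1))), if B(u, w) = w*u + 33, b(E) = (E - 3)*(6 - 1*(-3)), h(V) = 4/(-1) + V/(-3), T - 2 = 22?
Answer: 225777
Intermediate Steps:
T = 24 (T = 2 + 22 = 24)
h(V) = -4 - V/3 (h(V) = 4*(-1) + V*(-1/3) = -4 - V/3)
b(E) = -27 + 9*E (b(E) = (-3 + E)*(6 + 3) = (-3 + E)*9 = -27 + 9*E)
B(u, w) = 33 + u*w (B(u, w) = u*w + 33 = 33 + u*w)
969*(b(35) + B(T, h(-1))) = 969*((-27 + 9*35) + (33 + 24*(-4 - 1/3*(-1)))) = 969*((-27 + 315) + (33 + 24*(-4 + 1/3))) = 969*(288 + (33 + 24*(-11/3))) = 969*(288 + (33 - 88)) = 969*(288 - 55) = 969*233 = 225777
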